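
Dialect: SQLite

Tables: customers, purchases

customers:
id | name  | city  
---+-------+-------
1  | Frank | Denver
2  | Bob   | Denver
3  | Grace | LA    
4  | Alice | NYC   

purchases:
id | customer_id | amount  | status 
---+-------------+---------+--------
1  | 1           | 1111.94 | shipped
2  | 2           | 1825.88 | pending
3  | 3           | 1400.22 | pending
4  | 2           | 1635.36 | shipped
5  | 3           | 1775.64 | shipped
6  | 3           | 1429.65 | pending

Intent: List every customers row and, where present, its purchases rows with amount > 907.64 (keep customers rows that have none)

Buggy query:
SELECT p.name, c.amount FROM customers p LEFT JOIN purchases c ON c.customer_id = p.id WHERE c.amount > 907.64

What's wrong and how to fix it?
Bug: Filtering c.amount in WHERE discards the NULL rows produced by LEFT JOIN, turning it into an inner join

Fix: Put 'c.amount > 907.64' in the JOIN's ON clause instead of WHERE

Corrected query:
SELECT p.name, c.amount FROM customers p LEFT JOIN purchases c ON c.customer_id = p.id AND c.amount > 907.64

Result:
name  | amount 
------+--------
Frank | 1111.94
Bob   | 1635.36
Bob   | 1825.88
Grace | 1400.22
Grace | 1429.65
Grace | 1775.64
Alice | NULL   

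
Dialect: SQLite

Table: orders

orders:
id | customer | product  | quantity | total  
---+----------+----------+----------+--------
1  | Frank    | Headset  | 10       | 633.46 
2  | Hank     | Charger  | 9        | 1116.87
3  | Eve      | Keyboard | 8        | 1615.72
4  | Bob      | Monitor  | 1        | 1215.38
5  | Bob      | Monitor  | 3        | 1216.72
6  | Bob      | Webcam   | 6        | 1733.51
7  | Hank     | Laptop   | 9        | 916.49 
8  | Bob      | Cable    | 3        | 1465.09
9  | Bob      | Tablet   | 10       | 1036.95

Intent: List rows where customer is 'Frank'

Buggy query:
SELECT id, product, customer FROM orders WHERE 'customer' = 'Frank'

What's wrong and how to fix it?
Bug: Single quotes denote string literals in SQL; the column name is being compared as a constant string

Fix: Remove the quotes around the column name (or use double quotes for an identifier)

Corrected query:
SELECT id, product, customer FROM orders WHERE customer = 'Frank'

Result:
id | product | customer
---+---------+---------
1  | Headset | Frank   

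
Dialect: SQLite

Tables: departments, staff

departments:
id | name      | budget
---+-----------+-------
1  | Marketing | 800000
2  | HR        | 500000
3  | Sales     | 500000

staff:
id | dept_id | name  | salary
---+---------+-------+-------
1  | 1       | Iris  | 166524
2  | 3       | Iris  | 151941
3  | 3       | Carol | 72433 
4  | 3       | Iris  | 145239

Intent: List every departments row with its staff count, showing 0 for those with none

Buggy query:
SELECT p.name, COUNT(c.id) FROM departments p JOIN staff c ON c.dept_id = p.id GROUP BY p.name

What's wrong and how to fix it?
Bug: An inner join excludes parents with zero children

Fix: Switch to LEFT JOIN to retain unmatched parent rows

Corrected query:
SELECT p.name, COUNT(c.id) FROM departments p LEFT JOIN staff c ON c.dept_id = p.id GROUP BY p.name

Result:
name      | COUNT(c.id)
----------+------------
HR        | 0          
Marketing | 1          
Sales     | 3          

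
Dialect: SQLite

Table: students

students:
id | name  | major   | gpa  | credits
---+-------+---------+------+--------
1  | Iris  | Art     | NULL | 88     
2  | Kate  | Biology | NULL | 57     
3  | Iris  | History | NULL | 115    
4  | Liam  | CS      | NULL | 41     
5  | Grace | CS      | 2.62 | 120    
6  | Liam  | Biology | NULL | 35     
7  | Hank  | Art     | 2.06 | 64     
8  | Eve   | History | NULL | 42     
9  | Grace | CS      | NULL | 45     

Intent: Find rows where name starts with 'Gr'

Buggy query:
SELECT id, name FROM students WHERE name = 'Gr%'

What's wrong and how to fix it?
Bug: '=' compares the literal string including the % character; pattern matching needs LIKE

Fix: Replace '=' with LIKE so 'Gr%' is treated as a pattern

Corrected query:
SELECT id, name FROM students WHERE name LIKE 'Gr%'

Result:
id | name 
---+------
5  | Grace
9  | Grace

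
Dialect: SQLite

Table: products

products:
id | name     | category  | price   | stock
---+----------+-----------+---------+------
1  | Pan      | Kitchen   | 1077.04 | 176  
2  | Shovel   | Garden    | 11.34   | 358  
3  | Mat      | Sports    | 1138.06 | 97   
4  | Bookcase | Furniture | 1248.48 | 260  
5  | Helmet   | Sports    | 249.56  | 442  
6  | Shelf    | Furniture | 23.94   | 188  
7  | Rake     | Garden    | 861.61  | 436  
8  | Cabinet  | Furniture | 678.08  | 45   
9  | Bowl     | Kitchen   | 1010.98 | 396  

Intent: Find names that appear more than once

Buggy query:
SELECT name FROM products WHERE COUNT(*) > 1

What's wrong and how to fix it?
Bug: COUNT(*) is an aggregate and cannot be used in WHERE

Fix: GROUP BY name, then filter groups with HAVING COUNT(*) > 1

Corrected query:
SELECT name FROM products GROUP BY name HAVING COUNT(*) > 1

Result:
(no rows)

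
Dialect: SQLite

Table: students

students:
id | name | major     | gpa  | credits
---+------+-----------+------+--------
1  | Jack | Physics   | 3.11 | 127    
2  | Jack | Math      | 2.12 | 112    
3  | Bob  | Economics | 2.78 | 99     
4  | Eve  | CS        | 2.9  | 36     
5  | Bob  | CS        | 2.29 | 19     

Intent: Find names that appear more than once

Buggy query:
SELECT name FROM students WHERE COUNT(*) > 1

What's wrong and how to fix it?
Bug: COUNT(*) is an aggregate and cannot be used in WHERE

Fix: Group first, then use HAVING for the count condition

Corrected query:
SELECT name FROM students GROUP BY name HAVING COUNT(*) > 1

Result:
name
----
Bob 
Jack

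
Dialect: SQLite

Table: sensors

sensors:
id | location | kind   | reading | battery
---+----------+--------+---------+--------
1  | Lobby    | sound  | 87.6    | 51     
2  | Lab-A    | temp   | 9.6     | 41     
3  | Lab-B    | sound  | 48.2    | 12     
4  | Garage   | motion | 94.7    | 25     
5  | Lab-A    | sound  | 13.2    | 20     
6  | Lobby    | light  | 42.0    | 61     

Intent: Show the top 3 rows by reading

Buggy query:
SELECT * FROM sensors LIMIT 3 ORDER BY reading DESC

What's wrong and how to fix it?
Bug: LIMIT must come after ORDER BY

Fix: Swap the clauses: ORDER BY first, then LIMIT

Corrected query:
SELECT * FROM sensors ORDER BY reading DESC LIMIT 3

Result:
id | location | kind   | reading | battery
---+----------+--------+---------+--------
4  | Garage   | motion | 94.7    | 25     
1  | Lobby    | sound  | 87.6    | 51     
3  | Lab-B    | sound  | 48.2    | 12     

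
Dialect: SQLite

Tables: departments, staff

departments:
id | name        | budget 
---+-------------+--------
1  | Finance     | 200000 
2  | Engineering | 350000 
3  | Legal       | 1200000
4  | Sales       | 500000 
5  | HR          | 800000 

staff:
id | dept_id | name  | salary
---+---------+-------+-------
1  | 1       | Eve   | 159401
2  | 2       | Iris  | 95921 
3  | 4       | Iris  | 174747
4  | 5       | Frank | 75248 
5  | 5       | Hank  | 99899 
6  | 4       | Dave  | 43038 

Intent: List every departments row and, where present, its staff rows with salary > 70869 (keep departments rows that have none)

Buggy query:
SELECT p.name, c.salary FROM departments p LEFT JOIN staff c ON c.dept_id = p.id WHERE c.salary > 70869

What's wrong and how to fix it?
Bug: A WHERE condition on the right-hand table after LEFT JOIN drops unmatched parents

Fix: Put 'c.salary > 70869' in the JOIN's ON clause instead of WHERE

Corrected query:
SELECT p.name, c.salary FROM departments p LEFT JOIN staff c ON c.dept_id = p.id AND c.salary > 70869

Result:
name        | salary
------------+-------
Finance     | 159401
Engineering | 95921 
Legal       | NULL  
Sales       | 174747
HR          | 75248 
HR          | 99899 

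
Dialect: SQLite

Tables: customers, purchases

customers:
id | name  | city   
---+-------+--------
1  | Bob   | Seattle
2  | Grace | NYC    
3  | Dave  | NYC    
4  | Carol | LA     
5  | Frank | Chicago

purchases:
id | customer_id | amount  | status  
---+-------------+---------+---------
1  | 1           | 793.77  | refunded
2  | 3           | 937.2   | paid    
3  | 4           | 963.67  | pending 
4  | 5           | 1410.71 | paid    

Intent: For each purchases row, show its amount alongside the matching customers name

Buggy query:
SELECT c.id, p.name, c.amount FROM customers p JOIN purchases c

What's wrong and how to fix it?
Bug: Missing join condition: each purchases row is matched to all customers rows instead of just its own

Fix: Specify the join condition linking the foreign key to the parent id

Corrected query:
SELECT c.id, p.name, c.amount FROM customers p JOIN purchases c ON c.customer_id = p.id

Result:
id | name  | amount 
---+-------+--------
1  | Bob   | 793.77 
2  | Dave  | 937.2  
3  | Carol | 963.67 
4  | Frank | 1410.71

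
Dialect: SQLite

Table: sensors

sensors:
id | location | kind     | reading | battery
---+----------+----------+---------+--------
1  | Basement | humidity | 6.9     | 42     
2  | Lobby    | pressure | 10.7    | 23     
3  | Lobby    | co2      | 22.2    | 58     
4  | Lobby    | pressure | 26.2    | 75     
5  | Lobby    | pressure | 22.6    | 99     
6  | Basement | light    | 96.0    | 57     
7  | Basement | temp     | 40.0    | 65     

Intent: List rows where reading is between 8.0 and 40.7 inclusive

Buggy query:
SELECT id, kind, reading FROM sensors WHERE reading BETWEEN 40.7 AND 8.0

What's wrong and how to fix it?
Bug: The bounds are reversed; BETWEEN a AND b requires a <= b to match anything

Fix: Swap the bounds so the smaller value comes first

Corrected query:
SELECT id, kind, reading FROM sensors WHERE reading BETWEEN 8.0 AND 40.7

Result:
id | kind     | reading
---+----------+--------
2  | pressure | 10.7   
3  | co2      | 22.2   
4  | pressure | 26.2   
5  | pressure | 22.6   
7  | temp     | 40     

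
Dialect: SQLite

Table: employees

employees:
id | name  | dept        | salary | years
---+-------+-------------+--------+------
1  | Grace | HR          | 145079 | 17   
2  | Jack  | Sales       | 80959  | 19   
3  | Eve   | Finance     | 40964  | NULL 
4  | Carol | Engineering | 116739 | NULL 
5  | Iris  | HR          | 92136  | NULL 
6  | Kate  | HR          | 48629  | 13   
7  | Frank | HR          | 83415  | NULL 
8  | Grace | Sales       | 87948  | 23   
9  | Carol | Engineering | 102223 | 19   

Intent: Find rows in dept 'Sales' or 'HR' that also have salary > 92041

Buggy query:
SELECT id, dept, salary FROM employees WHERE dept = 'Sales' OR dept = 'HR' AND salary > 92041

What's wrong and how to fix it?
Bug: Without parentheses, AND is evaluated before OR, so the salary filter only applies to the 'HR' branch

Fix: Add parentheses around the OR so the AND applies to both alternatives

Corrected query:
SELECT id, dept, salary FROM employees WHERE (dept = 'Sales' OR dept = 'HR') AND salary > 92041

Result:
id | dept | salary
---+------+-------
1  | HR   | 145079
5  | HR   | 92136 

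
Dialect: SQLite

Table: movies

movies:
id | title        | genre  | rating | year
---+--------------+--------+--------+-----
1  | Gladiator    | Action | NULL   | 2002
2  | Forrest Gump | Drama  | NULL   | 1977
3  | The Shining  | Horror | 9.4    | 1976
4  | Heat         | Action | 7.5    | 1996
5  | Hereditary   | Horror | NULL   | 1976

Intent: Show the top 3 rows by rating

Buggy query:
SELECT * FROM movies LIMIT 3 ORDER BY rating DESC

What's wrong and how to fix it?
Bug: ORDER BY cannot follow LIMIT; LIMIT is the final clause

Fix: Swap the clauses: ORDER BY first, then LIMIT

Corrected query:
SELECT * FROM movies ORDER BY rating DESC LIMIT 3

Result:
id | title       | genre  | rating | year
---+-------------+--------+--------+-----
3  | The Shining | Horror | 9.4    | 1976
4  | Heat        | Action | 7.5    | 1996
1  | Gladiator   | Action | NULL   | 2002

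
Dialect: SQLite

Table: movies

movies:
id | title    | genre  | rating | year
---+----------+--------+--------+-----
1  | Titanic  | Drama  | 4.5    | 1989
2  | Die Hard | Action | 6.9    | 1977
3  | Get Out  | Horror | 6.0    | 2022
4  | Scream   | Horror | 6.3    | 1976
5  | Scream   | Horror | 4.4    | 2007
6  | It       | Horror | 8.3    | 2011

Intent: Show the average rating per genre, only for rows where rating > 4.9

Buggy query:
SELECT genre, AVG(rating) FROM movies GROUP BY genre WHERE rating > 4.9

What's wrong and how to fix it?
Bug: Row-level WHERE must come before GROUP BY in the clause order

Fix: Place WHERE between FROM and GROUP BY

Corrected query:
SELECT genre, AVG(rating) FROM movies WHERE rating > 4.9 GROUP BY genre

Result:
genre  | AVG(rating)
-------+------------
Action | 6.9        
Horror | 6.866667   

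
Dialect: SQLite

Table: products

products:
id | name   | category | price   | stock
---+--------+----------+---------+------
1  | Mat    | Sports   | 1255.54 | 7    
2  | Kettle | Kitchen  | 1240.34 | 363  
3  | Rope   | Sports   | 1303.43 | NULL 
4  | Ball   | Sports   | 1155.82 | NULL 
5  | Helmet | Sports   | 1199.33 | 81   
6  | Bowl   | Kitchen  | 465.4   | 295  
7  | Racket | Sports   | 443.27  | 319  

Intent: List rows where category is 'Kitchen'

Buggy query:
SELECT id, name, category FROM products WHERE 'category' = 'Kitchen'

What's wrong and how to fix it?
Bug: Single quotes denote string literals in SQL; the column name is being compared as a constant string

Fix: Reference the column as category without single quotes

Corrected query:
SELECT id, name, category FROM products WHERE category = 'Kitchen'

Result:
id | name   | category
---+--------+---------
2  | Kettle | Kitchen 
6  | Bowl   | Kitchen 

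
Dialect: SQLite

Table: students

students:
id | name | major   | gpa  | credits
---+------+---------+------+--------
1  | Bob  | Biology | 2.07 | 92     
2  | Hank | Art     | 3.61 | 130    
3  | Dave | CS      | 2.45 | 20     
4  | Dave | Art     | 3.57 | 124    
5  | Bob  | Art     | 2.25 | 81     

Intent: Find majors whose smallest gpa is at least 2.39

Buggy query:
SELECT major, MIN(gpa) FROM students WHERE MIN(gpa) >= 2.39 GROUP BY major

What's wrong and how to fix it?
Bug: Aggregates like MIN are computed per group after WHERE runs

Fix: Use HAVING for the per-group MIN condition

Corrected query:
SELECT major, MIN(gpa) FROM students GROUP BY major HAVING MIN(gpa) >= 2.39

Result:
major | MIN(gpa)
------+---------
CS    | 2.45    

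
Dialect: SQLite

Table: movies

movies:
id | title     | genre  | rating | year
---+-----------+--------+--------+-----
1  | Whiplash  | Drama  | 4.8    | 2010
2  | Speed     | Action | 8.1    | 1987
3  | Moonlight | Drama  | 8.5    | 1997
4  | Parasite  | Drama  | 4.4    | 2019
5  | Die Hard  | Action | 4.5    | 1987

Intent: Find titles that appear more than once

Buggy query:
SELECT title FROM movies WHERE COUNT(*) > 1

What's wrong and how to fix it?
Bug: WHERE can't reference COUNT(*); aggregates are computed after WHERE

Fix: Group first, then use HAVING for the count condition

Corrected query:
SELECT title FROM movies GROUP BY title HAVING COUNT(*) > 1

Result:
(no rows)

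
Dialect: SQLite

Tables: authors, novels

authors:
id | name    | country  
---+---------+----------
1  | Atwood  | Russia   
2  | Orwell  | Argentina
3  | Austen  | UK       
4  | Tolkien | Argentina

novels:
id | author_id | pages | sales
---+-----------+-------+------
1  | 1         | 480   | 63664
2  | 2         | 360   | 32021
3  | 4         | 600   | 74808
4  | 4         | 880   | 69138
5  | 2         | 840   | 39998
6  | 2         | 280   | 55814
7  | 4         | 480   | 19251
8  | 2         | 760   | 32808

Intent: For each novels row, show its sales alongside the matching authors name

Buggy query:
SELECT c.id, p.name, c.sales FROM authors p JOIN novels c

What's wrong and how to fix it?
Bug: JOIN with no ON clause produces a cartesian product; every novels row pairs with every authors row

Fix: Add ON c.author_id = p.id to the JOIN

Corrected query:
SELECT c.id, p.name, c.sales FROM authors p JOIN novels c ON c.author_id = p.id

Result:
id | name    | sales
---+---------+------
1  | Atwood  | 63664
2  | Orwell  | 32021
3  | Tolkien | 74808
4  | Tolkien | 69138
5  | Orwell  | 39998
6  | Orwell  | 55814
7  | Tolkien | 19251
8  | Orwell  | 32808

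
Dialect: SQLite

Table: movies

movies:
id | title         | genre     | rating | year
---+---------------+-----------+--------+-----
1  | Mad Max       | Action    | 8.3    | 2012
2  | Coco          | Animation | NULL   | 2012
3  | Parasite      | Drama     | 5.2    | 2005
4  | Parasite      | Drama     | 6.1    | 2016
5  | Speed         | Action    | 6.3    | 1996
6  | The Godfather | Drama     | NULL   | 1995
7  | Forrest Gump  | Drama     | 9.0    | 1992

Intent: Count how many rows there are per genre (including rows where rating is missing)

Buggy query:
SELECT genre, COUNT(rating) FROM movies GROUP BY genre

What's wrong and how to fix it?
Bug: COUNT(column) counts non-NULL values only; rows with NULL rating aren't counted

Fix: Replace COUNT(rating) with COUNT(*)

Corrected query:
SELECT genre, COUNT(*) FROM movies GROUP BY genre

Result:
genre     | COUNT(*)
----------+---------
Action    | 2       
Animation | 1       
Drama     | 4       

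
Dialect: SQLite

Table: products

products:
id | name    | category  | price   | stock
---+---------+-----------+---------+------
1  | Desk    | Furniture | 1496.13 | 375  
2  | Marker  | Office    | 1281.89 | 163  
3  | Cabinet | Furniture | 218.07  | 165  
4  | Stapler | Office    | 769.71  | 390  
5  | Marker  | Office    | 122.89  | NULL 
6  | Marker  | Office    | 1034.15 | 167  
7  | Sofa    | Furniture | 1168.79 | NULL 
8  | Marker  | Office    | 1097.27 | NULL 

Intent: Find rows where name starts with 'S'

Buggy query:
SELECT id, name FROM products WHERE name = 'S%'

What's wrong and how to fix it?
Bug: '=' compares the literal string including the % character; pattern matching needs LIKE

Fix: Use LIKE for wildcard pattern matching

Corrected query:
SELECT id, name FROM products WHERE name LIKE 'S%'

Result:
id | name   
---+--------
4  | Stapler
7  | Sofa   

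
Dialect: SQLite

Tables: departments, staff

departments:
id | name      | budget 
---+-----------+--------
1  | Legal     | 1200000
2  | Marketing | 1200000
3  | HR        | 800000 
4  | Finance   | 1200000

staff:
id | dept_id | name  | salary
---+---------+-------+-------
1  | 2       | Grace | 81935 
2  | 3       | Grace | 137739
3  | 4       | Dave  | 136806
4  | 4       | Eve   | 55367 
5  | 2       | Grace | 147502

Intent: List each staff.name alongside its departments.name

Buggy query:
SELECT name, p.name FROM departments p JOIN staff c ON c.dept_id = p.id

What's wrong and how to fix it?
Bug: 'name' exists in both joined tables, so the database can't tell which one is meant

Fix: Qualify the column with its table alias (c.name)

Corrected query:
SELECT c.name, p.name FROM departments p JOIN staff c ON c.dept_id = p.id

Result:
name  | name     
------+----------
Grace | Marketing
Grace | HR       
Dave  | Finance  
Eve   | Finance  
Grace | Marketing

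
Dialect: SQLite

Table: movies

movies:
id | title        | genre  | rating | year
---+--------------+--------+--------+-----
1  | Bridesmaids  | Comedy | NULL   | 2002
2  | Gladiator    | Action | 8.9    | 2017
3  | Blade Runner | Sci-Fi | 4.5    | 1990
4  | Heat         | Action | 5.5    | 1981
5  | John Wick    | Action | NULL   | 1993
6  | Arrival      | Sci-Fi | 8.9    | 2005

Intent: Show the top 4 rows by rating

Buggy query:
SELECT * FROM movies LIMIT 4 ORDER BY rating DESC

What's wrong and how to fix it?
Bug: LIMIT must come after ORDER BY

Fix: Swap the clauses: ORDER BY first, then LIMIT

Corrected query:
SELECT * FROM movies ORDER BY rating DESC LIMIT 4

Result:
id | title        | genre  | rating | year
---+--------------+--------+--------+-----
2  | Gladiator    | Action | 8.9    | 2017
6  | Arrival      | Sci-Fi | 8.9    | 2005
4  | Heat         | Action | 5.5    | 1981
3  | Blade Runner | Sci-Fi | 4.5    | 1990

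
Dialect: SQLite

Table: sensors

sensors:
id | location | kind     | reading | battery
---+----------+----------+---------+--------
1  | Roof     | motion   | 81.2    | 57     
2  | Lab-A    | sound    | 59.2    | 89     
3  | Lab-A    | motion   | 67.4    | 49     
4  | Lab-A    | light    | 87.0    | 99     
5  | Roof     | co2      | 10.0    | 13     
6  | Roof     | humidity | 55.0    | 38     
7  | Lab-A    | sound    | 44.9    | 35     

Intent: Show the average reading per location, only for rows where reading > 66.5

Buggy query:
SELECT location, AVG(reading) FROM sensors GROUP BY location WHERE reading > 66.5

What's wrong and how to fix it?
Bug: WHERE cannot follow GROUP BY

Fix: Place WHERE between FROM and GROUP BY

Corrected query:
SELECT location, AVG(reading) FROM sensors WHERE reading > 66.5 GROUP BY location

Result:
location | AVG(reading)
---------+-------------
Lab-A    | 77.2        
Roof     | 81.2        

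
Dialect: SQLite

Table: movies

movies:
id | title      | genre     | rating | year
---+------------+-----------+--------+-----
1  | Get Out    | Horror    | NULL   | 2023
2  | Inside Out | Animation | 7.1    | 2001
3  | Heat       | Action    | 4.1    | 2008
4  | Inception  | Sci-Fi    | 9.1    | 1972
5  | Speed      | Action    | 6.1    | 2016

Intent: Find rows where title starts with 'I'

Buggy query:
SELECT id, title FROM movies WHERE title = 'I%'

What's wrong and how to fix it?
Bug: '=' compares the literal string including the % character; pattern matching needs LIKE

Fix: Use LIKE for wildcard pattern matching

Corrected query:
SELECT id, title FROM movies WHERE title LIKE 'I%'

Result:
id | title     
---+-----------
2  | Inside Out
4  | Inception 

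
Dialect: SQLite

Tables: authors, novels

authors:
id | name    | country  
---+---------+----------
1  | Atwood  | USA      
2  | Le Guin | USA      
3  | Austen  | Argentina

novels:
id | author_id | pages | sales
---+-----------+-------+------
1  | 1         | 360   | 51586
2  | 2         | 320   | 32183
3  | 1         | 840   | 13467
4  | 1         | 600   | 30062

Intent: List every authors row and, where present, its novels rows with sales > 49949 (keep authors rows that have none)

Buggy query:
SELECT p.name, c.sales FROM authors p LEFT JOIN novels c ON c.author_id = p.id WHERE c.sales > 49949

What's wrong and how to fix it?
Bug: Filtering c.sales in WHERE discards the NULL rows produced by LEFT JOIN, turning it into an inner join

Fix: Put 'c.sales > 49949' in the JOIN's ON clause instead of WHERE

Corrected query:
SELECT p.name, c.sales FROM authors p LEFT JOIN novels c ON c.author_id = p.id AND c.sales > 49949

Result:
name    | sales
--------+------
Atwood  | 51586
Le Guin | NULL 
Austen  | NULL 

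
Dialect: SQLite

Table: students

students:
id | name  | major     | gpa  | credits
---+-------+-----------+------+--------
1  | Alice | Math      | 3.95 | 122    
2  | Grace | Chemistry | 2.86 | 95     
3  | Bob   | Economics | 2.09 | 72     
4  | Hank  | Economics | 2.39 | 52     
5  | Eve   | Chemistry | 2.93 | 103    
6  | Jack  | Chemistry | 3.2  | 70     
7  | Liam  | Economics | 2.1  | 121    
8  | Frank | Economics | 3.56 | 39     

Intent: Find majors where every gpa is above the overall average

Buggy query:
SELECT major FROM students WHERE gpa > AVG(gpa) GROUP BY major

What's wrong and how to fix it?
Bug: WHERE evaluates per row before aggregation, so AVG() is unavailable

Fix: Compute the overall average in a scalar subquery and compare each group's MIN against it in HAVING

Corrected query:
SELECT major FROM students GROUP BY major HAVING MIN(gpa) > (SELECT AVG(gpa) FROM students)

Result:
major
-----
Math 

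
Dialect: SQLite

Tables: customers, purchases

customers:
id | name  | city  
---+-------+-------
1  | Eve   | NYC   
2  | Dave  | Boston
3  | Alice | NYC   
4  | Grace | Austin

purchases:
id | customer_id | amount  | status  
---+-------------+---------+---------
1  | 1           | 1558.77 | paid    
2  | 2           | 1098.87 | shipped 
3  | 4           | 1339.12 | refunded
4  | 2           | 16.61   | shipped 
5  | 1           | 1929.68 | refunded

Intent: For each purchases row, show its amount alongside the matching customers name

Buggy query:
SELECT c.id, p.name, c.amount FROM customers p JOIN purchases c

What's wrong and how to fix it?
Bug: Missing join condition: each purchases row is matched to all customers rows instead of just its own

Fix: Add ON c.customer_id = p.id to the JOIN

Corrected query:
SELECT c.id, p.name, c.amount FROM customers p JOIN purchases c ON c.customer_id = p.id

Result:
id | name  | amount 
---+-------+--------
1  | Eve   | 1558.77
2  | Dave  | 1098.87
3  | Grace | 1339.12
4  | Dave  | 16.61  
5  | Eve   | 1929.68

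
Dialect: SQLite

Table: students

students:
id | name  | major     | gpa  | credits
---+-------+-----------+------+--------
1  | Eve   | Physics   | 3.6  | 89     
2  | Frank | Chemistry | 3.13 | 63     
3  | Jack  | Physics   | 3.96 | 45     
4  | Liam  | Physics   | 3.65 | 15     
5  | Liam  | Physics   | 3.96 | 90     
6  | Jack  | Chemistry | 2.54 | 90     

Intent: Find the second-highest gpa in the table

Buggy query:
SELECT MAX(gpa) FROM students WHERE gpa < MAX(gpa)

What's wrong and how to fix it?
Bug: The inner MAX is an aggregate inside WHERE, which is not allowed

Fix: Compute the overall MAX in a subquery, then take MAX of rows below it

Corrected query:
SELECT MAX(gpa) FROM students WHERE gpa < (SELECT MAX(gpa) FROM students)

Result:
MAX(gpa)
--------
3.65    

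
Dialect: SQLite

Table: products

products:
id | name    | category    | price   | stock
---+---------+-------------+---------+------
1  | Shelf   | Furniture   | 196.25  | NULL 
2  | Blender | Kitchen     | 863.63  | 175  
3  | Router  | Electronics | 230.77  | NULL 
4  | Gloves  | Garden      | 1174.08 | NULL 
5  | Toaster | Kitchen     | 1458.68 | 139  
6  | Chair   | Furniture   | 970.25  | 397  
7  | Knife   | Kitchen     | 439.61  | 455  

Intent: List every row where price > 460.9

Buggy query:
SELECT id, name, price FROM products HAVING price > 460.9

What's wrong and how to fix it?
Bug: HAVING filters the output of aggregation, but this query has no GROUP BY and no aggregate functions, so SQLite rejects it (HAVING clause on a non-aggregate query); the condition here is per row

Fix: Replace HAVING with WHERE since the condition applies to individual rows

Corrected query:
SELECT id, name, price FROM products WHERE price > 460.9

Result:
id | name    | price  
---+---------+--------
2  | Blender | 863.63 
4  | Gloves  | 1174.08
5  | Toaster | 1458.68
6  | Chair   | 970.25 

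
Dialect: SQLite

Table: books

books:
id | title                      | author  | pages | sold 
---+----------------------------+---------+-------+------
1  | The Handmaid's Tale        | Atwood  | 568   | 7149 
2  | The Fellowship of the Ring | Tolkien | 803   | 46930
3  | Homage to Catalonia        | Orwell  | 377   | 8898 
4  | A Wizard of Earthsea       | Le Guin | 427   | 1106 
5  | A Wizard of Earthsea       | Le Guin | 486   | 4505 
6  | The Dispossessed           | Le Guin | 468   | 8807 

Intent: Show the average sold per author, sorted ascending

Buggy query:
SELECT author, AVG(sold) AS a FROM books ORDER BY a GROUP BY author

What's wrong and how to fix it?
Bug: GROUP BY must precede ORDER BY

Fix: Reorder: SELECT … FROM … GROUP BY … ORDER BY …

Corrected query:
SELECT author, AVG(sold) AS a FROM books GROUP BY author ORDER BY a

Result:
author  | a    
--------+------
Le Guin | 4806 
Atwood  | 7149 
Orwell  | 8898 
Tolkien | 46930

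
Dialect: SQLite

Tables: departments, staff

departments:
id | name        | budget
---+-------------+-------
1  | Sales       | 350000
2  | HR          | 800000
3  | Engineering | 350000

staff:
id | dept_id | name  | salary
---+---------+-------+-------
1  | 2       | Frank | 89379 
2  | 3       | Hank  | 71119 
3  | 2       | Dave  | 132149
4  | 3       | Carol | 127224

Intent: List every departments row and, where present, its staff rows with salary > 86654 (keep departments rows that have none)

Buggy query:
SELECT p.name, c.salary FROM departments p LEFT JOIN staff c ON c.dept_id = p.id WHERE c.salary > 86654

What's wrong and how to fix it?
Bug: Filtering c.salary in WHERE discards the NULL rows produced by LEFT JOIN, turning it into an inner join

Fix: Move the right-table condition into the ON clause so unmatched parents are kept

Corrected query:
SELECT p.name, c.salary FROM departments p LEFT JOIN staff c ON c.dept_id = p.id AND c.salary > 86654

Result:
name        | salary
------------+-------
Sales       | NULL  
HR          | 89379 
HR          | 132149
Engineering | 127224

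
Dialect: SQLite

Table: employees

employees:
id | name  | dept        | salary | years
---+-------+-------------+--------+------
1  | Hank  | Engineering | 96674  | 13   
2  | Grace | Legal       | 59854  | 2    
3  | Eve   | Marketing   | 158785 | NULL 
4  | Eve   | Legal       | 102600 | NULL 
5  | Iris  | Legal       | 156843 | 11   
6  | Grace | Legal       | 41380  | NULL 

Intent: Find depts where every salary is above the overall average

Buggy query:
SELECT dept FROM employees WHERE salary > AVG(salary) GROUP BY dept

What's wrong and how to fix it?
Bug: AVG() is an aggregate; it can't sit directly in WHERE

Fix: Use a subquery for AVG and a HAVING MIN(...) filter so the condition holds for every row in the group

Corrected query:
SELECT dept FROM employees GROUP BY dept HAVING MIN(salary) > (SELECT AVG(salary) FROM employees)

Result:
dept     
---------
Marketing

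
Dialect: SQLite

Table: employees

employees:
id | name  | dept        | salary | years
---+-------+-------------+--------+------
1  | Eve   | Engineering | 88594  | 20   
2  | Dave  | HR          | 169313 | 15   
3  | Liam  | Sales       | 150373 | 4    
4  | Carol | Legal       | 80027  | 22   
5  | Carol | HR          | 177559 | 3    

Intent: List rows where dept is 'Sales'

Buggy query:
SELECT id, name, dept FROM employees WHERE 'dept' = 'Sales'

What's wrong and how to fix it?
Bug: Single quotes denote string literals in SQL; the column name is being compared as a constant string

Fix: Reference the column as dept without single quotes

Corrected query:
SELECT id, name, dept FROM employees WHERE dept = 'Sales'

Result:
id | name | dept 
---+------+------
3  | Liam | Sales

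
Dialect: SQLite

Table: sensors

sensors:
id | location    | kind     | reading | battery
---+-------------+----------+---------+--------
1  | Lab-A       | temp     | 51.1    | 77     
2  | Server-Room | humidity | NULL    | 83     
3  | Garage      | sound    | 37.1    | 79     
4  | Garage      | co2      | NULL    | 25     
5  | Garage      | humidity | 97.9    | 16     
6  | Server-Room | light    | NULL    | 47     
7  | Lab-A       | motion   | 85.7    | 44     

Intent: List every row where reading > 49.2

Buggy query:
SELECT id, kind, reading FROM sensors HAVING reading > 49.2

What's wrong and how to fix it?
Bug: HAVING filters the output of aggregation, but this query has no GROUP BY and no aggregate functions, so SQLite rejects it (HAVING clause on a non-aggregate query); the condition here is per row

Fix: Replace HAVING with WHERE since the condition applies to individual rows

Corrected query:
SELECT id, kind, reading FROM sensors WHERE reading > 49.2

Result:
id | kind     | reading
---+----------+--------
1  | temp     | 51.1   
5  | humidity | 97.9   
7  | motion   | 85.7   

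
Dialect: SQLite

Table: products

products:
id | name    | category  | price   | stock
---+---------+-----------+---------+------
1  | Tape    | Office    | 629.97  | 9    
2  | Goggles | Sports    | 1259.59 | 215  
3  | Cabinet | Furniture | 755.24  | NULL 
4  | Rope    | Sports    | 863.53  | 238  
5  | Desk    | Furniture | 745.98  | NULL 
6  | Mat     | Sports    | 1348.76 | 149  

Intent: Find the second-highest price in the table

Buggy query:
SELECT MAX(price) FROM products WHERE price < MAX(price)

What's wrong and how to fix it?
Bug: MAX(price) on the right of the comparison is an aggregate-in-WHERE error

Fix: Put the inner MAX in a scalar subquery

Corrected query:
SELECT MAX(price) FROM products WHERE price < (SELECT MAX(price) FROM products)

Result:
MAX(price)
----------
1259.59   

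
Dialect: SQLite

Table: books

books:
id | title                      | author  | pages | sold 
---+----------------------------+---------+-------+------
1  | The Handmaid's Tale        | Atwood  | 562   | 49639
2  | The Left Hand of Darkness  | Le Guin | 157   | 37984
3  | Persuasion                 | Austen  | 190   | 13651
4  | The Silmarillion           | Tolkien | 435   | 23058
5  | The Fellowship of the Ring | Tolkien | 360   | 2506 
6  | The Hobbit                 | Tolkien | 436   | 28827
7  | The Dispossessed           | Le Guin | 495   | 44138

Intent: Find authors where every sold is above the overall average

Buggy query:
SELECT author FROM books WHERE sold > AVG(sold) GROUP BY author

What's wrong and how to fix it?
Bug: WHERE evaluates per row before aggregation, so AVG() is unavailable

Fix: Use a subquery for AVG and a HAVING MIN(...) filter so the condition holds for every row in the group

Corrected query:
SELECT author FROM books GROUP BY author HAVING MIN(sold) > (SELECT AVG(sold) FROM books)

Result:
author 
-------
Atwood 
Le Guin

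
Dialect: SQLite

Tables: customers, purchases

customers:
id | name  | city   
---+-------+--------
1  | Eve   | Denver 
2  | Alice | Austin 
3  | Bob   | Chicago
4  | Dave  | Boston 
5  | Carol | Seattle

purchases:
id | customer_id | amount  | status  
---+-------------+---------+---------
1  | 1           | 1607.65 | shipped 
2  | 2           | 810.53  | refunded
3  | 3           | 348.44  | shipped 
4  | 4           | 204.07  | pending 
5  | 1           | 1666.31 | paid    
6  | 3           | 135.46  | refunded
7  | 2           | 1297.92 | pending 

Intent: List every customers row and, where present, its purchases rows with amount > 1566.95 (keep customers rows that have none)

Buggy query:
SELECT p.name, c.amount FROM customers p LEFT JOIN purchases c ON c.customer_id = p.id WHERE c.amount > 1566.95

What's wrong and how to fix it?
Bug: Filtering c.amount in WHERE discards the NULL rows produced by LEFT JOIN, turning it into an inner join

Fix: Put 'c.amount > 1566.95' in the JOIN's ON clause instead of WHERE

Corrected query:
SELECT p.name, c.amount FROM customers p LEFT JOIN purchases c ON c.customer_id = p.id AND c.amount > 1566.95

Result:
name  | amount 
------+--------
Eve   | 1607.65
Eve   | 1666.31
Alice | NULL   
Bob   | NULL   
Dave  | NULL   
Carol | NULL   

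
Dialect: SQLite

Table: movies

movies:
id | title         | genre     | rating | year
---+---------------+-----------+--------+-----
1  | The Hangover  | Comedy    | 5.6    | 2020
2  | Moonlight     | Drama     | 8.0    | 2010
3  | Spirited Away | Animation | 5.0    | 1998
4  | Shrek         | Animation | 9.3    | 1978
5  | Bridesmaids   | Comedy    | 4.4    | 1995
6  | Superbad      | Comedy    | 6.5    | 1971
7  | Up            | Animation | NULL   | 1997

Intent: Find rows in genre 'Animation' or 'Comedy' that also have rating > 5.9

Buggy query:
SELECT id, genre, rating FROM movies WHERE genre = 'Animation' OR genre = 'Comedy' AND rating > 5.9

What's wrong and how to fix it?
Bug: AND binds tighter than OR, so this parses as genre = 'Animation' OR (genre = 'Comedy' AND rating > 5.9)

Fix: Add parentheses around the OR so the AND applies to both alternatives

Corrected query:
SELECT id, genre, rating FROM movies WHERE (genre = 'Animation' OR genre = 'Comedy') AND rating > 5.9

Result:
id | genre     | rating
---+-----------+-------
4  | Animation | 9.3   
6  | Comedy    | 6.5   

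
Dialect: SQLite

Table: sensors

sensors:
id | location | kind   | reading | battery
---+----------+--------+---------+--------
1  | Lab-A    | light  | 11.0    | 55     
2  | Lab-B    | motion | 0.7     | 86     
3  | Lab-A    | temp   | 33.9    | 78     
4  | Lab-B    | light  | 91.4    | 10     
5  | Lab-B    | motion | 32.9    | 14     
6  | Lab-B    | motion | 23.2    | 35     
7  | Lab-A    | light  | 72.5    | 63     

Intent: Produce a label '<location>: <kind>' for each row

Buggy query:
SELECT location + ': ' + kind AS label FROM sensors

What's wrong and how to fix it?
Bug: '+' is numeric addition; on text columns SQLite converts them to 0 instead of concatenating

Fix: Replace + with || to concatenate text

Corrected query:
SELECT location || ': ' || kind AS label FROM sensors

Result:
label        
-------------
Lab-A: light 
Lab-B: motion
Lab-A: temp  
Lab-B: light 
Lab-B: motion
Lab-B: motion
Lab-A: light 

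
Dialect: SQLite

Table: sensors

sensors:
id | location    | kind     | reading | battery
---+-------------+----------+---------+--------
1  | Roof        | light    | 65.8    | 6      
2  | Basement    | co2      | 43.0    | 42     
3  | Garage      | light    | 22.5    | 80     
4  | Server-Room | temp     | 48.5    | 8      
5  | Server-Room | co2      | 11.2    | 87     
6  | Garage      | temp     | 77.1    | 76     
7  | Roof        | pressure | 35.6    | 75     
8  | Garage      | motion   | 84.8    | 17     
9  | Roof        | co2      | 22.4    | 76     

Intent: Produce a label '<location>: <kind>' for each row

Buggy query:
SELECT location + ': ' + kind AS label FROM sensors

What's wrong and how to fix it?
Bug: SQLite uses || for string concatenation; + coerces text to numbers (yielding 0)

Fix: Use the || operator for string concatenation

Corrected query:
SELECT location || ': ' || kind AS label FROM sensors

Result:
label            
-----------------
Roof: light      
Basement: co2    
Garage: light    
Server-Room: temp
Server-Room: co2 
Garage: temp     
Roof: pressure   
Garage: motion   
Roof: co2        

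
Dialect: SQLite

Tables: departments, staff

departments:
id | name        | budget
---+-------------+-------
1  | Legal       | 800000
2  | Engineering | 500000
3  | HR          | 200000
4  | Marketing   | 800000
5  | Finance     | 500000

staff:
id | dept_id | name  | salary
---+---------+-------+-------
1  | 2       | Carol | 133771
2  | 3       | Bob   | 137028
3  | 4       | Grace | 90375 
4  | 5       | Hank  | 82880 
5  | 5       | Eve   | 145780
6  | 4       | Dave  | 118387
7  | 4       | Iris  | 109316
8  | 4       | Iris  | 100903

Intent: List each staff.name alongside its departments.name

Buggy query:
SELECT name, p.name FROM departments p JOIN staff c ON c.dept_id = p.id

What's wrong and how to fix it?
Bug: 'name' exists in both joined tables, so the database can't tell which one is meant

Fix: Prefix ambiguous columns with the table alias

Corrected query:
SELECT c.name, p.name FROM departments p JOIN staff c ON c.dept_id = p.id

Result:
name  | name       
------+------------
Carol | Engineering
Bob   | HR         
Grace | Marketing  
Hank  | Finance    
Eve   | Finance    
Dave  | Marketing  
Iris  | Marketing  
Iris  | Marketing  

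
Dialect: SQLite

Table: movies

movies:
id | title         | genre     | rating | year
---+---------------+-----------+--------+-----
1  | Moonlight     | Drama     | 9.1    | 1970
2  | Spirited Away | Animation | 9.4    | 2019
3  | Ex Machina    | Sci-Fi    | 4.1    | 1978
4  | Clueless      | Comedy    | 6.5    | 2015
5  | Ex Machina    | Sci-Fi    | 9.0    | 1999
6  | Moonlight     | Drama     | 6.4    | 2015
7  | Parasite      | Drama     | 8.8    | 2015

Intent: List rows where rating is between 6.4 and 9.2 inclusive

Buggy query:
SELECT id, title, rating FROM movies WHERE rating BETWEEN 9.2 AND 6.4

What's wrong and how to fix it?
Bug: BETWEEN expects the lower bound first; with 9.2 AND 6.4 the range is empty

Fix: Swap the bounds so the smaller value comes first

Corrected query:
SELECT id, title, rating FROM movies WHERE rating BETWEEN 6.4 AND 9.2

Result:
id | title      | rating
---+------------+-------
1  | Moonlight  | 9.1   
4  | Clueless   | 6.5   
5  | Ex Machina | 9     
6  | Moonlight  | 6.4   
7  | Parasite   | 8.8   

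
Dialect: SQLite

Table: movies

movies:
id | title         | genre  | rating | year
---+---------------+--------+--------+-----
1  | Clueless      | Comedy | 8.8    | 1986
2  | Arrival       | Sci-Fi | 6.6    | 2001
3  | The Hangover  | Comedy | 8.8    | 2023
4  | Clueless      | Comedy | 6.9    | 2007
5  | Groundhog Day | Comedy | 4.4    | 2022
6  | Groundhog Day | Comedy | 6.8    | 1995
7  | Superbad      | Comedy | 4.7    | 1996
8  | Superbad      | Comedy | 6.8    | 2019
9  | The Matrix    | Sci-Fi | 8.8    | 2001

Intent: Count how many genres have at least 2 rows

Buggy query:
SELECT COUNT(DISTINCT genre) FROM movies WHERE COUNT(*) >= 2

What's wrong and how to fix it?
Bug: COUNT(*) cannot appear in WHERE; the per-group count doesn't exist yet

Fix: Group first with HAVING COUNT(*) >= 2, then COUNT the resulting groups

Corrected query:
SELECT COUNT(*) FROM (SELECT genre FROM movies GROUP BY genre HAVING COUNT(*) >= 2)

Result:
COUNT(*)
--------
2       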